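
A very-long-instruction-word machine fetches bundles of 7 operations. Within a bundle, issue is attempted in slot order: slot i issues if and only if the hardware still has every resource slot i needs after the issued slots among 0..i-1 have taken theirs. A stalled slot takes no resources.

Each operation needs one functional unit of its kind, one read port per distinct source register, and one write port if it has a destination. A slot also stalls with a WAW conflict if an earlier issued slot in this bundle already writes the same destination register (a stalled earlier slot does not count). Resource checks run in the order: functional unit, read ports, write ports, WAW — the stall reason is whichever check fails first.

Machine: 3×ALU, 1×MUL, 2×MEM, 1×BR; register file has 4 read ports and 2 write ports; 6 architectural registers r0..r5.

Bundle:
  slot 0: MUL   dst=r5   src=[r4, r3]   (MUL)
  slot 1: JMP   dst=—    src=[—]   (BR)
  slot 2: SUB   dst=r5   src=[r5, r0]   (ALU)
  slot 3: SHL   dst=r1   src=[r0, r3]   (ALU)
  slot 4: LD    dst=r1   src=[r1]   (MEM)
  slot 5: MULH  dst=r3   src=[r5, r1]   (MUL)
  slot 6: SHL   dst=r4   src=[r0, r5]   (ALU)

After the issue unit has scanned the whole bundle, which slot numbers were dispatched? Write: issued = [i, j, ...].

issued = [0, 1, 3]

#0 MUL src=r4,r3 dispatched  <A:3 Mu:0 Ld:2 B:1 rd:2 wr:1>
#1 BR src=- dispatched  <A:3 Mu:0 Ld:2 B:0 rd:2 wr:1>
#2 ALU src=r5,r0 held:WAW  <A:3 Mu:0 Ld:2 B:0 rd:2 wr:1>
#3 ALU src=r0,r3 dispatched  <A:2 Mu:0 Ld:2 B:0 rd:0 wr:0>
#4 MEM src=r1 held:RD_PORT  <A:2 Mu:0 Ld:2 B:0 rd:0 wr:0>
#5 MUL src=r5,r1 held:FU  <A:2 Mu:0 Ld:2 B:0 rd:0 wr:0>
#6 ALU src=r0,r5 held:RD_PORT  <A:2 Mu:0 Ld:2 B:0 rd:0 wr:0>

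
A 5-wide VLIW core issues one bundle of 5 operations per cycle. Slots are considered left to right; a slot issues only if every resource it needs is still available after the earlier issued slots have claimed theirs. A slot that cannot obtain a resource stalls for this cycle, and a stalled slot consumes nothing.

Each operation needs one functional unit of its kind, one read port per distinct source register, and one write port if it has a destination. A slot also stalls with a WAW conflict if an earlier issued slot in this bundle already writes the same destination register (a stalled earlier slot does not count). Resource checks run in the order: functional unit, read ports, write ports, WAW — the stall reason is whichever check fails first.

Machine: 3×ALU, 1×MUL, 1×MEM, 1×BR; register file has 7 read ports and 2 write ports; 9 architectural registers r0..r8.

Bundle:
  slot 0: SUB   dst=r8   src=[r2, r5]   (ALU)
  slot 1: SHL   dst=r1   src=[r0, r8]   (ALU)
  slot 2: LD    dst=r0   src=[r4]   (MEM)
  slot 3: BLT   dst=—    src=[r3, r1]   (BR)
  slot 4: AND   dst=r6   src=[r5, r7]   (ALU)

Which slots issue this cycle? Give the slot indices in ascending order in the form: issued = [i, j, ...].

issued = [0, 1, 3]

  0. ALU→r8 ⇒ go  {2A/1Mu/1Ld/1B | 5r 1w}
  1. ALU→r1 ⇒ go  {1A/1Mu/1Ld/1B | 3r 0w}
  2. MEM→r0 ⇒ no(WR_PORT)  {1A/1Mu/1Ld/1B | 3r 0w}
  3. BR ⇒ go  {1A/1Mu/1Ld/0B | 1r 0w}
  4. ALU→r6 ⇒ no(RD_PORT)  {1A/1Mu/1Ld/0B | 1r 0w}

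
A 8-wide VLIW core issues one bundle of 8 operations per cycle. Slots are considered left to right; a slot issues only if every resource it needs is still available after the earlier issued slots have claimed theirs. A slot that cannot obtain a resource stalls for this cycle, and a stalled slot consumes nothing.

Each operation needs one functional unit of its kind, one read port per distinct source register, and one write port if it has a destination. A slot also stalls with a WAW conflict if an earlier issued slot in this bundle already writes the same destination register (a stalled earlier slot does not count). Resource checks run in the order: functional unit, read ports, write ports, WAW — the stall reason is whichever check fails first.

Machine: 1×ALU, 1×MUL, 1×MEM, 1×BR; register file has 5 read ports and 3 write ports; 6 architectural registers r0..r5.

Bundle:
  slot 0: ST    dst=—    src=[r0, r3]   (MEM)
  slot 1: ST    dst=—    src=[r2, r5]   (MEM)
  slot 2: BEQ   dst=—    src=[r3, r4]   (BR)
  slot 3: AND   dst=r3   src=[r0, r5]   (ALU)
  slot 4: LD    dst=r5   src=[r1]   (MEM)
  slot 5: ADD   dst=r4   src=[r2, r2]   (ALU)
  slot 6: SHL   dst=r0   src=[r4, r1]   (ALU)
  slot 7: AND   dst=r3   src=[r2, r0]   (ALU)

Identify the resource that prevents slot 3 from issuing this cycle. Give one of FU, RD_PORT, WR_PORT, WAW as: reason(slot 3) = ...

reason(slot 3) = RD_PORT

[0] MEM needs rd=2 wr=0: ok; after: ALU=1 MUL=1 MEM=0 BR=1, R=3, W=3
[1] MEM needs rd=2 wr=0: FU; after: ALU=1 MUL=1 MEM=0 BR=1, R=3, W=3
[2] BR needs rd=2 wr=0: ok; after: ALU=1 MUL=1 MEM=0 BR=0, R=1, W=3
[3] ALU needs rd=2 wr=1: RD_PORT; after: ALU=1 MUL=1 MEM=0 BR=0, R=1, W=3
[4] MEM needs rd=1 wr=1: FU; after: ALU=1 MUL=1 MEM=0 BR=0, R=1, W=3
[5] ALU needs rd=1 wr=1: ok; after: ALU=0 MUL=1 MEM=0 BR=0, R=0, W=2
[6] ALU needs rd=2 wr=1: FU; after: ALU=0 MUL=1 MEM=0 BR=0, R=0, W=2
[7] ALU needs rd=2 wr=1: FU; after: ALU=0 MUL=1 MEM=0 BR=0, R=0, W=2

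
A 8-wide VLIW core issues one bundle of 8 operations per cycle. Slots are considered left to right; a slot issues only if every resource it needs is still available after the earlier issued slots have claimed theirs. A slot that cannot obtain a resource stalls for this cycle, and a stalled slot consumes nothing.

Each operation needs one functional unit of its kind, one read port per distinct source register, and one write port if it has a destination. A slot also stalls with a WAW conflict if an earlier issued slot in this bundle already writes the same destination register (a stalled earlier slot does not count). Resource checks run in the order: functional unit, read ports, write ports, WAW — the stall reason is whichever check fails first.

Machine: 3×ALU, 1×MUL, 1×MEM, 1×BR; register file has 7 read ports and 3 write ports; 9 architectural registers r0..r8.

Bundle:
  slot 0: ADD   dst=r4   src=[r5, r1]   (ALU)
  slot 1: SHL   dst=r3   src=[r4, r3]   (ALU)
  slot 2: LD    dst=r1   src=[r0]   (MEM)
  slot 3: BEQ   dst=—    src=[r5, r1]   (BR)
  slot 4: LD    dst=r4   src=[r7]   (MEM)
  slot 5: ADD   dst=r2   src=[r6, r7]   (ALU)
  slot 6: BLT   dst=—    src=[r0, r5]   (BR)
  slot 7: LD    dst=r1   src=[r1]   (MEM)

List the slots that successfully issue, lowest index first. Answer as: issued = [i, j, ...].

issued = [0, 1, 2, 3]

(0) want 1×ALU +2rd +1wr — yes → AL2|MU1|ME1|BR1|rd5|wr2
(1) want 1×ALU +2rd +1wr — yes → AL1|MU1|ME1|BR1|rd3|wr1
(2) want 1×MEM +1rd +1wr — yes → AL1|MU1|ME0|BR1|rd2|wr0
(3) want 1×BR +2rd +0wr — yes → AL1|MU1|ME0|BR0|rd0|wr0
(4) want 1×MEM +1rd +1wr — FU → AL1|MU1|ME0|BR0|rd0|wr0
(5) want 1×ALU +2rd +1wr — RD_PORT → AL1|MU1|ME0|BR0|rd0|wr0
(6) want 1×BR +2rd +0wr — FU → AL1|MU1|ME0|BR0|rd0|wr0
(7) want 1×MEM +1rd +1wr — FU → AL1|MU1|ME0|BR0|rd0|wr0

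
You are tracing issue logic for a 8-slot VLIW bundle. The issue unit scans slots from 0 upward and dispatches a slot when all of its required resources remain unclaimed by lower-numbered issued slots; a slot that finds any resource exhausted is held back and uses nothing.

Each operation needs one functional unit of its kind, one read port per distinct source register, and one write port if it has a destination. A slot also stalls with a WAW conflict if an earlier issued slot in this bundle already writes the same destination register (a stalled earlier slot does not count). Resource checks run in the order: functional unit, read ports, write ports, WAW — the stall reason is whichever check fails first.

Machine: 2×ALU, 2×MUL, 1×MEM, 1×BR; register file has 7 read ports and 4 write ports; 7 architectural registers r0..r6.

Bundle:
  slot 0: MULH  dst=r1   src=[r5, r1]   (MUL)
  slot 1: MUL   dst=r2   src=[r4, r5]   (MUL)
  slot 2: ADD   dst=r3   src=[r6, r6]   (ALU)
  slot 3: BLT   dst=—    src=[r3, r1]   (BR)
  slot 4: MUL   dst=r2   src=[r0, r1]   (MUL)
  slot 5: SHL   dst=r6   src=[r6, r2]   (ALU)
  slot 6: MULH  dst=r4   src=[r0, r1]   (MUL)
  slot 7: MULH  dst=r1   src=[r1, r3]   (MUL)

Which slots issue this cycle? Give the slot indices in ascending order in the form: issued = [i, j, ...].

(0) want 1×MUL +2rd +1wr — yes → AL2|MU1|ME1|BR1|rd5|wr3
(1) want 1×MUL +2rd +1wr — yes → AL2|MU0|ME1|BR1|rd3|wr2
(2) want 1×ALU +1rd +1wr — yes → AL1|MU0|ME1|BR1|rd2|wr1
(3) want 1×BR +2rd +0wr — yes → AL1|MU0|ME1|BR0|rd0|wr1
(4) want 1×MUL +2rd +1wr — FU → AL1|MU0|ME1|BR0|rd0|wr1
(5) want 1×ALU +2rd +1wr — RD_PORT → AL1|MU0|ME1|BR0|rd0|wr1
(6) want 1×MUL +2rd +1wr — FU → AL1|MU0|ME1|BR0|rd0|wr1
(7) want 1×MUL +2rd +1wr — FU → AL1|MU0|ME1|BR0|rd0|wr1

issued = [0, 1, 2, 3]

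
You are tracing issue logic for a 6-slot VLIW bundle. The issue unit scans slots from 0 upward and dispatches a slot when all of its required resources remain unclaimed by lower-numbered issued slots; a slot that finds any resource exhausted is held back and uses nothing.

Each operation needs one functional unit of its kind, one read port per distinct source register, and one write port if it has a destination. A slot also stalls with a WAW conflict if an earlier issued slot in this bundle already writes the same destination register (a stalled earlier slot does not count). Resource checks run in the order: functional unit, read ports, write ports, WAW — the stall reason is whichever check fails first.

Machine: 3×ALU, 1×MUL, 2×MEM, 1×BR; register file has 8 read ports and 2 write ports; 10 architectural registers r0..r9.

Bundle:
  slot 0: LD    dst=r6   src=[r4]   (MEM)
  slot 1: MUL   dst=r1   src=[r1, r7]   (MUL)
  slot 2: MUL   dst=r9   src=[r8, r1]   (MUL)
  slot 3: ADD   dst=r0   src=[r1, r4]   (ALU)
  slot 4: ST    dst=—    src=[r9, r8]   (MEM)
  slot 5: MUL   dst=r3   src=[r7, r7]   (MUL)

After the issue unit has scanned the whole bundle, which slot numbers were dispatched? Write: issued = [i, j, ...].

(0) want 1×MEM +1rd +1wr — yes → AL3|MU1|ME1|BR1|rd7|wr1
(1) want 1×MUL +2rd +1wr — yes → AL3|MU0|ME1|BR1|rd5|wr0
(2) want 1×MUL +2rd +1wr — FU → AL3|MU0|ME1|BR1|rd5|wr0
(3) want 1×ALU +2rd +1wr — WR_PORT → AL3|MU0|ME1|BR1|rd5|wr0
(4) want 1×MEM +2rd +0wr — yes → AL3|MU0|ME0|BR1|rd3|wr0
(5) want 1×MUL +1rd +1wr — FU → AL3|MU0|ME0|BR1|rd3|wr0

issued = [0, 1, 4]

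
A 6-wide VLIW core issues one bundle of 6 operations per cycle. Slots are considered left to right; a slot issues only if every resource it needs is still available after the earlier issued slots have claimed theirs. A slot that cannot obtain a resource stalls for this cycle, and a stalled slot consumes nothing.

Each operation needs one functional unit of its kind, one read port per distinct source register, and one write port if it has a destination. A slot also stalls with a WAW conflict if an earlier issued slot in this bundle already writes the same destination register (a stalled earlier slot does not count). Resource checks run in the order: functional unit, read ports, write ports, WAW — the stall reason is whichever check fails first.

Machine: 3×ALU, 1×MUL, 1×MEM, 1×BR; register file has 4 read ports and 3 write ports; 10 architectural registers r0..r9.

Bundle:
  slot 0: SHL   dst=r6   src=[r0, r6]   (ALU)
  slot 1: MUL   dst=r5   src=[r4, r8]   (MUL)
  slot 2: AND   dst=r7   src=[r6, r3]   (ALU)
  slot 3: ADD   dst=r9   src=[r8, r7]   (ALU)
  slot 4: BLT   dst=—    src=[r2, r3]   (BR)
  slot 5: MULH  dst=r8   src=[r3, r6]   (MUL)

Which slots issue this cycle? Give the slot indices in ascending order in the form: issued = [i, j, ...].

issued = [0, 1]

(0) want 1×ALU +2rd +1wr — yes → AL2|MU1|ME1|BR1|rd2|wr2
(1) want 1×MUL +2rd +1wr — yes → AL2|MU0|ME1|BR1|rd0|wr1
(2) want 1×ALU +2rd +1wr — RD_PORT → AL2|MU0|ME1|BR1|rd0|wr1
(3) want 1×ALU +2rd +1wr — RD_PORT → AL2|MU0|ME1|BR1|rd0|wr1
(4) want 1×BR +2rd +0wr — RD_PORT → AL2|MU0|ME1|BR1|rd0|wr1
(5) want 1×MUL +2rd +1wr — FU → AL2|MU0|ME1|BR1|rd0|wr1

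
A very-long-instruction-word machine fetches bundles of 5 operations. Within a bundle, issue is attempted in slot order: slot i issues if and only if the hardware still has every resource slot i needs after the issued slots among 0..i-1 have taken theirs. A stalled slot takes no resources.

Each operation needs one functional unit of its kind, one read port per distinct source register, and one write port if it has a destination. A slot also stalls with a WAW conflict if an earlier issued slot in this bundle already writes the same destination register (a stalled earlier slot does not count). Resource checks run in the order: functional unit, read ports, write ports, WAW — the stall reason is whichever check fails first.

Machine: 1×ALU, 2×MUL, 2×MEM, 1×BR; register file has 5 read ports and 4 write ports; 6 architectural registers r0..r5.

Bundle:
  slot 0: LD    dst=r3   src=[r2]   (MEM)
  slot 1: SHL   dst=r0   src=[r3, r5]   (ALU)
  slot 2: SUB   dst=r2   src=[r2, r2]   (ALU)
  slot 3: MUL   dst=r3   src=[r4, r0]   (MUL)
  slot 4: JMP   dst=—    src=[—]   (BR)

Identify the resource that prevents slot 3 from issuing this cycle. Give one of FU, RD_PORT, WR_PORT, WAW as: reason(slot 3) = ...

reason(slot 3) = WAW

  0. MEM→r3 ⇒ go  {1A/2Mu/1Ld/1B | 4r 3w}
  1. ALU→r0 ⇒ go  {0A/2Mu/1Ld/1B | 2r 2w}
  2. ALU→r2 ⇒ no(FU)  {0A/2Mu/1Ld/1B | 2r 2w}
  3. MUL→r3 ⇒ no(WAW)  {0A/2Mu/1Ld/1B | 2r 2w}
  4. BR ⇒ go  {0A/2Mu/1Ld/0B | 2r 2w}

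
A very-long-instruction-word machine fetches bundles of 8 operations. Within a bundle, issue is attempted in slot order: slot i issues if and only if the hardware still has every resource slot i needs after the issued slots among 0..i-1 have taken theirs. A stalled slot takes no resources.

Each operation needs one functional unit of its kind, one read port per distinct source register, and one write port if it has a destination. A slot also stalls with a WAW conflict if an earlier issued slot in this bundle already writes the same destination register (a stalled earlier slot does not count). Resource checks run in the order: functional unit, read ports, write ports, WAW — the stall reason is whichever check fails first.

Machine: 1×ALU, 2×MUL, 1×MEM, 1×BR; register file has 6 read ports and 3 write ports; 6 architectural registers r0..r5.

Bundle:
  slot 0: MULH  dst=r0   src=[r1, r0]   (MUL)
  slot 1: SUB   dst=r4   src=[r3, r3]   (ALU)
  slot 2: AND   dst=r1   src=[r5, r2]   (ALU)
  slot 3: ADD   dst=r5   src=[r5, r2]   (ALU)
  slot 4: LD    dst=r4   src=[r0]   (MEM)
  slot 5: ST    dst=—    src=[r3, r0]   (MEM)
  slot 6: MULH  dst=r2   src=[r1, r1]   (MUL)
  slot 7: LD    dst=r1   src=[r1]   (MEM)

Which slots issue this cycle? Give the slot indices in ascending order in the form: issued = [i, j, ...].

slot 0 (MUL): ISSUE — free A1,Mu1,Ld1,B1 rp4 wp2
slot 1 (ALU): ISSUE — free A0,Mu1,Ld1,B1 rp3 wp1
slot 2 (ALU): stall FU — free A0,Mu1,Ld1,B1 rp3 wp1
slot 3 (ALU): stall FU — free A0,Mu1,Ld1,B1 rp3 wp1
slot 4 (MEM): stall WAW — free A0,Mu1,Ld1,B1 rp3 wp1
slot 5 (MEM): ISSUE — free A0,Mu1,Ld0,B1 rp1 wp1
slot 6 (MUL): ISSUE — free A0,Mu0,Ld0,B1 rp0 wp0
slot 7 (MEM): stall FU — free A0,Mu0,Ld0,B1 rp0 wp0

issued = [0, 1, 5, 6]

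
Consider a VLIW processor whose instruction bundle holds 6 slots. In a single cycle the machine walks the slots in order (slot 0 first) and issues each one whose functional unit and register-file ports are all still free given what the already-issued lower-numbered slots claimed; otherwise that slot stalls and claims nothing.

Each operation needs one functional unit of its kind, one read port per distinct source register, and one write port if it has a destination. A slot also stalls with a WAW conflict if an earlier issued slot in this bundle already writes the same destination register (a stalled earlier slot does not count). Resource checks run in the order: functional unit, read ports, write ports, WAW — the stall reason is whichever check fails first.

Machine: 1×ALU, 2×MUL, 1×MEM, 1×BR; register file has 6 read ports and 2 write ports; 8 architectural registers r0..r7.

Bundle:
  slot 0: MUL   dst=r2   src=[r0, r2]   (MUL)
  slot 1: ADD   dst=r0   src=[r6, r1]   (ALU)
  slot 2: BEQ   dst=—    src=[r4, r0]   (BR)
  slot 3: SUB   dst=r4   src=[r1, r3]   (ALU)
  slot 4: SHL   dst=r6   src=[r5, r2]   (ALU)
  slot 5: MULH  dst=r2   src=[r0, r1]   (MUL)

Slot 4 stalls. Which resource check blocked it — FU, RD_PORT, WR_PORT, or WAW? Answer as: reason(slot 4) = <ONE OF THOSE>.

slot 0 (MUL): ISSUE — free A1,Mu1,Ld1,B1 rp4 wp1
slot 1 (ALU): ISSUE — free A0,Mu1,Ld1,B1 rp2 wp0
slot 2 (BR): ISSUE — free A0,Mu1,Ld1,B0 rp0 wp0
slot 3 (ALU): stall FU — free A0,Mu1,Ld1,B0 rp0 wp0
slot 4 (ALU): stall FU — free A0,Mu1,Ld1,B0 rp0 wp0
slot 5 (MUL): stall RD_PORT — free A0,Mu1,Ld1,B0 rp0 wp0

reason(slot 4) = FU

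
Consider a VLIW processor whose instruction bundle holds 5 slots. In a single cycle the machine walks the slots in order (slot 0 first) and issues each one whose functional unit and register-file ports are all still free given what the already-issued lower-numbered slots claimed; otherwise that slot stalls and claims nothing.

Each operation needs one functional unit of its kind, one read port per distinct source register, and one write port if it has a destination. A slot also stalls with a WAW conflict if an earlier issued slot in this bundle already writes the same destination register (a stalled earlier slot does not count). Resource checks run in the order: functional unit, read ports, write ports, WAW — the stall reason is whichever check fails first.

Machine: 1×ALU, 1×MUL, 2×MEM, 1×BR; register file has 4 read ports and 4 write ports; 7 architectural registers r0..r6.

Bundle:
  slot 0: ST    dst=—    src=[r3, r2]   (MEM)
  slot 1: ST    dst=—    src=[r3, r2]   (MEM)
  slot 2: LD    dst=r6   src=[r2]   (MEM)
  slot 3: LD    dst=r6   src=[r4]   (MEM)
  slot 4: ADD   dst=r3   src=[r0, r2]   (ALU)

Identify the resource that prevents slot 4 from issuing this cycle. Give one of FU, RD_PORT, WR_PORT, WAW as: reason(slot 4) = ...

reason(slot 4) = RD_PORT

slot 0 (MEM): ISSUE — free A1,Mu1,Ld1,B1 rp2 wp4
slot 1 (MEM): ISSUE — free A1,Mu1,Ld0,B1 rp0 wp4
slot 2 (MEM): stall FU — free A1,Mu1,Ld0,B1 rp0 wp4
slot 3 (MEM): stall FU — free A1,Mu1,Ld0,B1 rp0 wp4
slot 4 (ALU): stall RD_PORT — free A1,Mu1,Ld0,B1 rp0 wp4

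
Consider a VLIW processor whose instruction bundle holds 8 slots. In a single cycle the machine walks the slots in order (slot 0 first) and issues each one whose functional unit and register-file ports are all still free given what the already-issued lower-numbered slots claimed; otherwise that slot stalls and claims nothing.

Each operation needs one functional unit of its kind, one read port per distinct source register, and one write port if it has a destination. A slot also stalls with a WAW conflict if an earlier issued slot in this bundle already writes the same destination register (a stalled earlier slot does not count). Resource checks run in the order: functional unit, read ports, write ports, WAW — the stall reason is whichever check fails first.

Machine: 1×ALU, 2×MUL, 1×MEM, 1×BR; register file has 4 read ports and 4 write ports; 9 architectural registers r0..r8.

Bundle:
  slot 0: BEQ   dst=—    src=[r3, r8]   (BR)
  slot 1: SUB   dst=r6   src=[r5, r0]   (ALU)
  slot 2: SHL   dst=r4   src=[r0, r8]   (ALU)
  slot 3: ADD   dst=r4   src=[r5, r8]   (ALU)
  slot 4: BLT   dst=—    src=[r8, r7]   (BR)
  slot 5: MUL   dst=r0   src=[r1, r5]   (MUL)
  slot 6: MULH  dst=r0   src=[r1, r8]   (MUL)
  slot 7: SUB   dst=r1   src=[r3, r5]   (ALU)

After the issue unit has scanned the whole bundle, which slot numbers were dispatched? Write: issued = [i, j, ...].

#0 BR src=r3,r8 dispatched  <A:1 Mu:2 Ld:1 B:0 rd:2 wr:4>
#1 ALU src=r5,r0 dispatched  <A:0 Mu:2 Ld:1 B:0 rd:0 wr:3>
#2 ALU src=r0,r8 held:FU  <A:0 Mu:2 Ld:1 B:0 rd:0 wr:3>
#3 ALU src=r5,r8 held:FU  <A:0 Mu:2 Ld:1 B:0 rd:0 wr:3>
#4 BR src=r8,r7 held:FU  <A:0 Mu:2 Ld:1 B:0 rd:0 wr:3>
#5 MUL src=r1,r5 held:RD_PORT  <A:0 Mu:2 Ld:1 B:0 rd:0 wr:3>
#6 MUL src=r1,r8 held:RD_PORT  <A:0 Mu:2 Ld:1 B:0 rd:0 wr:3>
#7 ALU src=r3,r5 held:FU  <A:0 Mu:2 Ld:1 B:0 rd:0 wr:3>

issued = [0, 1]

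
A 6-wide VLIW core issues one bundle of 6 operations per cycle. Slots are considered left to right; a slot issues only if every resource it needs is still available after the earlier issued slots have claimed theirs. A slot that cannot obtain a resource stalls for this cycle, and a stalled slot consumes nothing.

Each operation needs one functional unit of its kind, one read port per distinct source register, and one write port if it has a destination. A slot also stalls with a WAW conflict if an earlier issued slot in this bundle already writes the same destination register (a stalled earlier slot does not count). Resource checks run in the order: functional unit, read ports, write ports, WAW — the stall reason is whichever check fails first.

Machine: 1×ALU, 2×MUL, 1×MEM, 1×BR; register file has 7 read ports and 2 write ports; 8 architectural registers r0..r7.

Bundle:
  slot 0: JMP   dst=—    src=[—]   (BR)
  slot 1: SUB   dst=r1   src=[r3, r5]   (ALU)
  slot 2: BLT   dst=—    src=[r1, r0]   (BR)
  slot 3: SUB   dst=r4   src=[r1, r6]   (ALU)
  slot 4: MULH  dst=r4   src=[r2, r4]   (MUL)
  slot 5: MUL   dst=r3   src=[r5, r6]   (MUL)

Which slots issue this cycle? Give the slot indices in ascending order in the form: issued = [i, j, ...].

#0 BR src=- dispatched  <A:1 Mu:2 Ld:1 B:0 rd:7 wr:2>
#1 ALU src=r3,r5 dispatched  <A:0 Mu:2 Ld:1 B:0 rd:5 wr:1>
#2 BR src=r1,r0 held:FU  <A:0 Mu:2 Ld:1 B:0 rd:5 wr:1>
#3 ALU src=r1,r6 held:FU  <A:0 Mu:2 Ld:1 B:0 rd:5 wr:1>
#4 MUL src=r2,r4 dispatched  <A:0 Mu:1 Ld:1 B:0 rd:3 wr:0>
#5 MUL src=r5,r6 held:WR_PORT  <A:0 Mu:1 Ld:1 B:0 rd:3 wr:0>

issued = [0, 1, 4]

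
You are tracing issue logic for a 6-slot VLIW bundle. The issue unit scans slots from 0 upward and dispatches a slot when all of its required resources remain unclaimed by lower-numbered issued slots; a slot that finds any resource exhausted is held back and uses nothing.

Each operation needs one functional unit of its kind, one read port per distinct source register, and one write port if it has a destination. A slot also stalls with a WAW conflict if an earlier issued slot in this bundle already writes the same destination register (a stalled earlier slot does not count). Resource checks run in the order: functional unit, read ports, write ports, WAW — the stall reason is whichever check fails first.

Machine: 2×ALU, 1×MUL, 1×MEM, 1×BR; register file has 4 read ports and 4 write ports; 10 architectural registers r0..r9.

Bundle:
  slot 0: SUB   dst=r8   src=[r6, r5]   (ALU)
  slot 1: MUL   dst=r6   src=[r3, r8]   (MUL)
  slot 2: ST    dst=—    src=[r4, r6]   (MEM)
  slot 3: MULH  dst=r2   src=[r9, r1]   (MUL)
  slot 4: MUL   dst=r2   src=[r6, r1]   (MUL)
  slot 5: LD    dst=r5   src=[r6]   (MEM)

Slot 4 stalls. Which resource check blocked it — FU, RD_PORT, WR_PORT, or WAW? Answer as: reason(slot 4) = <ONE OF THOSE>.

reason(slot 4) = FU

#0 ALU src=r6,r5 dispatched  <A:1 Mu:1 Ld:1 B:1 rd:2 wr:3>
#1 MUL src=r3,r8 dispatched  <A:1 Mu:0 Ld:1 B:1 rd:0 wr:2>
#2 MEM src=r4,r6 held:RD_PORT  <A:1 Mu:0 Ld:1 B:1 rd:0 wr:2>
#3 MUL src=r9,r1 held:FU  <A:1 Mu:0 Ld:1 B:1 rd:0 wr:2>
#4 MUL src=r6,r1 held:FU  <A:1 Mu:0 Ld:1 B:1 rd:0 wr:2>
#5 MEM src=r6 held:RD_PORT  <A:1 Mu:0 Ld:1 B:1 rd:0 wr:2>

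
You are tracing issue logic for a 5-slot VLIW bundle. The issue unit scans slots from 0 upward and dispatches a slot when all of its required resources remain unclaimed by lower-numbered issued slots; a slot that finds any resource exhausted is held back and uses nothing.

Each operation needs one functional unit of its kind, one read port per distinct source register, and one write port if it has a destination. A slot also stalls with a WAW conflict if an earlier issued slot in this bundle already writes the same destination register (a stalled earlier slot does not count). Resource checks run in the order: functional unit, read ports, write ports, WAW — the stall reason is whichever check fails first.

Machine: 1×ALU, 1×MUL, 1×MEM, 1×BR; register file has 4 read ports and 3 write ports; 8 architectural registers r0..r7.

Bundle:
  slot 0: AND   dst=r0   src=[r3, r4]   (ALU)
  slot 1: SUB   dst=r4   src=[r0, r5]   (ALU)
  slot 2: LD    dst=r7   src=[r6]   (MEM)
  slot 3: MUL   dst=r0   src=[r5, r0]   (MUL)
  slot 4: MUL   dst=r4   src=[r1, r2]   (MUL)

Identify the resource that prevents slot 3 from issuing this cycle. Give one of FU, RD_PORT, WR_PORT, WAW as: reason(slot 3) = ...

#0 ALU src=r3,r4 dispatched  <A:0 Mu:1 Ld:1 B:1 rd:2 wr:2>
#1 ALU src=r0,r5 held:FU  <A:0 Mu:1 Ld:1 B:1 rd:2 wr:2>
#2 MEM src=r6 dispatched  <A:0 Mu:1 Ld:0 B:1 rd:1 wr:1>
#3 MUL src=r5,r0 held:RD_PORT  <A:0 Mu:1 Ld:0 B:1 rd:1 wr:1>
#4 MUL src=r1,r2 held:RD_PORT  <A:0 Mu:1 Ld:0 B:1 rd:1 wr:1>

reason(slot 3) = RD_PORT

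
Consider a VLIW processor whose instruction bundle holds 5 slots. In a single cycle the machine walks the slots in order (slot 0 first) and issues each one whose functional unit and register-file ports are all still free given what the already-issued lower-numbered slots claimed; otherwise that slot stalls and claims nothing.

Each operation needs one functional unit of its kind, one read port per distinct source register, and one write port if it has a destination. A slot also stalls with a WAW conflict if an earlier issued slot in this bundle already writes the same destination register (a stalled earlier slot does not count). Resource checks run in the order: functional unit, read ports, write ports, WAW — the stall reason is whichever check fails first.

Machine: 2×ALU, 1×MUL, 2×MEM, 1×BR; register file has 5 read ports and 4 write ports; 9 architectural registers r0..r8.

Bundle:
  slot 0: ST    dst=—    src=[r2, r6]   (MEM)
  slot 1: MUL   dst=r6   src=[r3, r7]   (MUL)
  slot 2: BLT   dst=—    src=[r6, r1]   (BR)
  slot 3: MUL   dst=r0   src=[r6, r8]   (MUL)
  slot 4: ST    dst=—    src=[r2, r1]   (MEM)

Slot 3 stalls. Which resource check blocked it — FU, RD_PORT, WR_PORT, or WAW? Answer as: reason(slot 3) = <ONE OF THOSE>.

(0) want 1×MEM +2rd +0wr — yes → AL2|MU1|ME1|BR1|rd3|wr4
(1) want 1×MUL +2rd +1wr — yes → AL2|MU0|ME1|BR1|rd1|wr3
(2) want 1×BR +2rd +0wr — RD_PORT → AL2|MU0|ME1|BR1|rd1|wr3
(3) want 1×MUL +2rd +1wr — FU → AL2|MU0|ME1|BR1|rd1|wr3
(4) want 1×MEM +2rd +0wr — RD_PORT → AL2|MU0|ME1|BR1|rd1|wr3

reason(slot 3) = FU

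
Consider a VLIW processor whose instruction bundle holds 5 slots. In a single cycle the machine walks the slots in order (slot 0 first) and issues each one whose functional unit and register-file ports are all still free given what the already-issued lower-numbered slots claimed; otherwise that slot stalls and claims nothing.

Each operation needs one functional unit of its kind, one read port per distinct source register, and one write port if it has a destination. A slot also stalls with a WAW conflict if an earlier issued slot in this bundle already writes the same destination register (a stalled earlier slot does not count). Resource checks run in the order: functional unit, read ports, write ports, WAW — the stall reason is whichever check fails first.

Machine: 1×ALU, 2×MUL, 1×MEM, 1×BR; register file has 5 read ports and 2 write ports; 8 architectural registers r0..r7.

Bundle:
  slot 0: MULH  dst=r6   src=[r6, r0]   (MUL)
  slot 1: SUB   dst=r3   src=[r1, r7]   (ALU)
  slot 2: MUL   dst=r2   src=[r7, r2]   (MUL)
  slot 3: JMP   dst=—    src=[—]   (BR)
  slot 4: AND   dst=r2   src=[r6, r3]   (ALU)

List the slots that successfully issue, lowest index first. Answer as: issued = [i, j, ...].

(0) want 1×MUL +2rd +1wr — yes → AL1|MU1|ME1|BR1|rd3|wr1
(1) want 1×ALU +2rd +1wr — yes → AL0|MU1|ME1|BR1|rd1|wr0
(2) want 1×MUL +2rd +1wr — RD_PORT → AL0|MU1|ME1|BR1|rd1|wr0
(3) want 1×BR +0rd +0wr — yes → AL0|MU1|ME1|BR0|rd1|wr0
(4) want 1×ALU +2rd +1wr — FU → AL0|MU1|ME1|BR0|rd1|wr0

issued = [0, 1, 3]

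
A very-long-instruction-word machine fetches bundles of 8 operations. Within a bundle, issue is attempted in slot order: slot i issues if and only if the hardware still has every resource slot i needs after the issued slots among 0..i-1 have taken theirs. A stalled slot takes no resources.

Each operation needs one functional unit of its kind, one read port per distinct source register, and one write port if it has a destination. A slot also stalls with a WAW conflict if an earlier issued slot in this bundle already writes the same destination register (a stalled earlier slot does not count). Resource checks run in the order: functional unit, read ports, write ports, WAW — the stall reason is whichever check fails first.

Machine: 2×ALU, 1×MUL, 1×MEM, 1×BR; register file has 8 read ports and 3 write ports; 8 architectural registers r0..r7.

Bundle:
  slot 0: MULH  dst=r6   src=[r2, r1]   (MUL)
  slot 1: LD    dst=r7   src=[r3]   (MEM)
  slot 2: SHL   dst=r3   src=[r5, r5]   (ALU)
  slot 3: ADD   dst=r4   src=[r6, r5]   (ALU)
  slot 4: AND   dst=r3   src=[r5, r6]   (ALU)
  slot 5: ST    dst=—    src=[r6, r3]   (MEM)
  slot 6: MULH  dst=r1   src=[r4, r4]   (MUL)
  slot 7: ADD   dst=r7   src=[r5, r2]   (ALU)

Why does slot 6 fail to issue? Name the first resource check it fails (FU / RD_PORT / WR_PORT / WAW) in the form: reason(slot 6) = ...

slot 0 (MUL): ISSUE — free A2,Mu0,Ld1,B1 rp6 wp2
slot 1 (MEM): ISSUE — free A2,Mu0,Ld0,B1 rp5 wp1
slot 2 (ALU): ISSUE — free A1,Mu0,Ld0,B1 rp4 wp0
slot 3 (ALU): stall WR_PORT — free A1,Mu0,Ld0,B1 rp4 wp0
slot 4 (ALU): stall WR_PORT — free A1,Mu0,Ld0,B1 rp4 wp0
slot 5 (MEM): stall FU — free A1,Mu0,Ld0,B1 rp4 wp0
slot 6 (MUL): stall FU — free A1,Mu0,Ld0,B1 rp4 wp0
slot 7 (ALU): stall WR_PORT — free A1,Mu0,Ld0,B1 rp4 wp0

reason(slot 6) = FU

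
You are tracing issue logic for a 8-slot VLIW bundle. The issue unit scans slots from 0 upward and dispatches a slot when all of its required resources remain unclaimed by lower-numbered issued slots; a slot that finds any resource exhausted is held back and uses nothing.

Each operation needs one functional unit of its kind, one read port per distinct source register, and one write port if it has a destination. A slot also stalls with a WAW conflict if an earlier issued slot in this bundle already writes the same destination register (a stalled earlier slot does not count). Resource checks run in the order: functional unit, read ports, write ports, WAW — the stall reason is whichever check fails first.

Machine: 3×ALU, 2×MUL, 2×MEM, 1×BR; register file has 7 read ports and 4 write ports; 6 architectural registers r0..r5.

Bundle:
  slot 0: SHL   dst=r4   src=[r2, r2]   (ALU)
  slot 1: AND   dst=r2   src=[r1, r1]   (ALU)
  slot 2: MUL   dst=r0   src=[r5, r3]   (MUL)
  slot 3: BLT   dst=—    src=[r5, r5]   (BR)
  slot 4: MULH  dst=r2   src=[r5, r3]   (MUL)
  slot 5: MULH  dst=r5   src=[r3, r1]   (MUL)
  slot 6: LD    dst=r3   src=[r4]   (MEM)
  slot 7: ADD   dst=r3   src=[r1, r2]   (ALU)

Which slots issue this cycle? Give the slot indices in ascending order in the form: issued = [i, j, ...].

#0 ALU src=r2,r2 dispatched  <A:2 Mu:2 Ld:2 B:1 rd:6 wr:3>
#1 ALU src=r1,r1 dispatched  <A:1 Mu:2 Ld:2 B:1 rd:5 wr:2>
#2 MUL src=r5,r3 dispatched  <A:1 Mu:1 Ld:2 B:1 rd:3 wr:1>
#3 BR src=r5,r5 dispatched  <A:1 Mu:1 Ld:2 B:0 rd:2 wr:1>
#4 MUL src=r5,r3 held:WAW  <A:1 Mu:1 Ld:2 B:0 rd:2 wr:1>
#5 MUL src=r3,r1 dispatched  <A:1 Mu:0 Ld:2 B:0 rd:0 wr:0>
#6 MEM src=r4 held:RD_PORT  <A:1 Mu:0 Ld:2 B:0 rd:0 wr:0>
#7 ALU src=r1,r2 held:RD_PORT  <A:1 Mu:0 Ld:2 B:0 rd:0 wr:0>

issued = [0, 1, 2, 3, 5]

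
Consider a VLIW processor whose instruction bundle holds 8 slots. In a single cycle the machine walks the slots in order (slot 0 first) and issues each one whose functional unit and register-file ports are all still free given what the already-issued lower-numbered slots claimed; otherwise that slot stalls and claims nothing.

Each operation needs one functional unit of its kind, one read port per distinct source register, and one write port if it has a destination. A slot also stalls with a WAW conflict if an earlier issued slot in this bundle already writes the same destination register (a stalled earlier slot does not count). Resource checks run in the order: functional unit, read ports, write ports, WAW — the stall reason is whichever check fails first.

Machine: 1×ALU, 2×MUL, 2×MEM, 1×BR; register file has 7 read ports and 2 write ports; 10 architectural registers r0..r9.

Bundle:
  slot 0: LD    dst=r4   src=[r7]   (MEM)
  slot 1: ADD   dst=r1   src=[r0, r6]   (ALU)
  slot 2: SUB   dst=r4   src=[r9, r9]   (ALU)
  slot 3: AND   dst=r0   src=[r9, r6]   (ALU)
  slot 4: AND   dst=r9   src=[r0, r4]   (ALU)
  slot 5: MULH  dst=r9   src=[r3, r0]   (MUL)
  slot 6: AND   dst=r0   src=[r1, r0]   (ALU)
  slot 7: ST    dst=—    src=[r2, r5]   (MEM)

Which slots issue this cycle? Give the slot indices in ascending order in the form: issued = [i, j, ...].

#0 MEM src=r7 dispatched  <A:1 Mu:2 Ld:1 B:1 rd:6 wr:1>
#1 ALU src=r0,r6 dispatched  <A:0 Mu:2 Ld:1 B:1 rd:4 wr:0>
#2 ALU src=r9,r9 held:FU  <A:0 Mu:2 Ld:1 B:1 rd:4 wr:0>
#3 ALU src=r9,r6 held:FU  <A:0 Mu:2 Ld:1 B:1 rd:4 wr:0>
#4 ALU src=r0,r4 held:FU  <A:0 Mu:2 Ld:1 B:1 rd:4 wr:0>
#5 MUL src=r3,r0 held:WR_PORT  <A:0 Mu:2 Ld:1 B:1 rd:4 wr:0>
#6 ALU src=r1,r0 held:FU  <A:0 Mu:2 Ld:1 B:1 rd:4 wr:0>
#7 MEM src=r2,r5 dispatched  <A:0 Mu:2 Ld:0 B:1 rd:2 wr:0>

issued = [0, 1, 7]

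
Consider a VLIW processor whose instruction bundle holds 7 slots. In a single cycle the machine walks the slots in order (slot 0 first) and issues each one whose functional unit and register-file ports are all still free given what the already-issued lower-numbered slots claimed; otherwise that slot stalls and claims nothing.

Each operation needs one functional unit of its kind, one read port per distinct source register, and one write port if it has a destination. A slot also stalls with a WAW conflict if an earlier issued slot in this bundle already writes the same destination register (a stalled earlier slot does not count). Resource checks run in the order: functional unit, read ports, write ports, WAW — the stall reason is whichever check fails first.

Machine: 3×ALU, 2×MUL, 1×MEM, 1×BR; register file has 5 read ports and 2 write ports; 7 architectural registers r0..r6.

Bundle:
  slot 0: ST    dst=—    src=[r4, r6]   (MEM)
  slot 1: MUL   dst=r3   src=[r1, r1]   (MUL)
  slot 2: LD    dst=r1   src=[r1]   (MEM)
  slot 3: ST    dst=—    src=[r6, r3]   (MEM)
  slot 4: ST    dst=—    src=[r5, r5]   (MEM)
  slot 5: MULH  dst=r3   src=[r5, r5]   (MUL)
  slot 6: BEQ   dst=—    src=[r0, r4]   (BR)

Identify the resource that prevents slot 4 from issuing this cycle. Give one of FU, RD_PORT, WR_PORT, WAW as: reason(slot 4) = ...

reason(slot 4) = FU

slot 0 (MEM): ISSUE — free A3,Mu2,Ld0,B1 rp3 wp2
slot 1 (MUL): ISSUE — free A3,Mu1,Ld0,B1 rp2 wp1
slot 2 (MEM): stall FU — free A3,Mu1,Ld0,B1 rp2 wp1
slot 3 (MEM): stall FU — free A3,Mu1,Ld0,B1 rp2 wp1
slot 4 (MEM): stall FU — free A3,Mu1,Ld0,B1 rp2 wp1
slot 5 (MUL): stall WAW — free A3,Mu1,Ld0,B1 rp2 wp1
slot 6 (BR): ISSUE — free A3,Mu1,Ld0,B0 rp0 wp1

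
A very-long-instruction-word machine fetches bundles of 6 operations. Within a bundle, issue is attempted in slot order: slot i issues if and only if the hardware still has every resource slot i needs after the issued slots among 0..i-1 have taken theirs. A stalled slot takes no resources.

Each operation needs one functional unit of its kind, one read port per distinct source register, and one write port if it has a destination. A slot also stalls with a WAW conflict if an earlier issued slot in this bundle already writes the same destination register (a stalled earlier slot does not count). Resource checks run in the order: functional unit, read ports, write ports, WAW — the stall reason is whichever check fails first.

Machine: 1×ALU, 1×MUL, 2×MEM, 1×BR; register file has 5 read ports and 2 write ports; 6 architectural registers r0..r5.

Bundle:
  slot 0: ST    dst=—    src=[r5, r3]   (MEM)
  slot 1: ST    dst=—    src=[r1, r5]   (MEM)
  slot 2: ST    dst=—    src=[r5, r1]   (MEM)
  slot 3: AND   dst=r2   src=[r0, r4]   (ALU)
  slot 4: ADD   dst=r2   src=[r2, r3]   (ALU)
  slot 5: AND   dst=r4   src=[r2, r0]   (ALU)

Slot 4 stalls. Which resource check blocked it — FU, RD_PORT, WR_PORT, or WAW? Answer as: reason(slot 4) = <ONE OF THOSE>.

reason(slot 4) = RD_PORT

(0) want 1×MEM +2rd +0wr — yes → AL1|MU1|ME1|BR1|rd3|wr2
(1) want 1×MEM +2rd +0wr — yes → AL1|MU1|ME0|BR1|rd1|wr2
(2) want 1×MEM +2rd +0wr — FU → AL1|MU1|ME0|BR1|rd1|wr2
(3) want 1×ALU +2rd +1wr — RD_PORT → AL1|MU1|ME0|BR1|rd1|wr2
(4) want 1×ALU +2rd +1wr — RD_PORT → AL1|MU1|ME0|BR1|rd1|wr2
(5) want 1×ALU +2rd +1wr — RD_PORT → AL1|MU1|ME0|BR1|rd1|wr2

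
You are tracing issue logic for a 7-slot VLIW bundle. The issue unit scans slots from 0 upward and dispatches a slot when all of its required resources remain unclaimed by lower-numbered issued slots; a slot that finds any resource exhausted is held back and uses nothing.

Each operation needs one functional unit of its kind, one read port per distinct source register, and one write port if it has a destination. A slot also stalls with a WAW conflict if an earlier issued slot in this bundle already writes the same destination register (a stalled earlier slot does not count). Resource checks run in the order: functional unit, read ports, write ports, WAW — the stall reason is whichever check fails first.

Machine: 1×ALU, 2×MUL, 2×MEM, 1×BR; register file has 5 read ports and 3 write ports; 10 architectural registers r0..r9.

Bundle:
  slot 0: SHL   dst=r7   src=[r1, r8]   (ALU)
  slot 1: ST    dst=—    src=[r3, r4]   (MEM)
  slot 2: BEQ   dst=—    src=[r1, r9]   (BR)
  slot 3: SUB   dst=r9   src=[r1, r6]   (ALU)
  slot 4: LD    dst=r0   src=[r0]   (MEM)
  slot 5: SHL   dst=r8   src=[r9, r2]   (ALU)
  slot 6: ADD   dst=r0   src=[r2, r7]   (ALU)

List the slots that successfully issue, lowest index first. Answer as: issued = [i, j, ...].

issued = [0, 1, 4]

slot 0 (ALU): ISSUE — free A0,Mu2,Ld2,B1 rp3 wp2
slot 1 (MEM): ISSUE — free A0,Mu2,Ld1,B1 rp1 wp2
slot 2 (BR): stall RD_PORT — free A0,Mu2,Ld1,B1 rp1 wp2
slot 3 (ALU): stall FU — free A0,Mu2,Ld1,B1 rp1 wp2
slot 4 (MEM): ISSUE — free A0,Mu2,Ld0,B1 rp0 wp1
slot 5 (ALU): stall FU — free A0,Mu2,Ld0,B1 rp0 wp1
slot 6 (ALU): stall FU — free A0,Mu2,Ld0,B1 rp0 wp1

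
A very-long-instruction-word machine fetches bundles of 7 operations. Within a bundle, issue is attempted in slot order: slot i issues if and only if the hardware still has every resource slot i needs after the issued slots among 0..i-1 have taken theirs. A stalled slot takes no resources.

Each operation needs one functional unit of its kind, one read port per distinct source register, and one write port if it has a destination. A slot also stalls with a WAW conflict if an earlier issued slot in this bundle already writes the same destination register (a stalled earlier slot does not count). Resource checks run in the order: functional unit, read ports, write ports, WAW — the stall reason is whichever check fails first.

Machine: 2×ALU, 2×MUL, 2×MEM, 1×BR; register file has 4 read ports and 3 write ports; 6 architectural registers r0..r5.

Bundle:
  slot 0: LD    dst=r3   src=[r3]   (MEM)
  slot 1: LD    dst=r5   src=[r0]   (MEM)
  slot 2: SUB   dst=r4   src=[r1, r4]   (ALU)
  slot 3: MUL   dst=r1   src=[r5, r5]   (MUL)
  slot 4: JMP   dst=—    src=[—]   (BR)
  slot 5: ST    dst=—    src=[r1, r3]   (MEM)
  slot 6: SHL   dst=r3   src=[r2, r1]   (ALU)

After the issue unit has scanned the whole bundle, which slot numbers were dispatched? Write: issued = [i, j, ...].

issued = [0, 1, 2, 4]

(0) want 1×MEM +1rd +1wr — yes → AL2|MU2|ME1|BR1|rd3|wr2
(1) want 1×MEM +1rd +1wr — yes → AL2|MU2|ME0|BR1|rd2|wr1
(2) want 1×ALU +2rd +1wr — yes → AL1|MU2|ME0|BR1|rd0|wr0
(3) want 1×MUL +1rd +1wr — RD_PORT → AL1|MU2|ME0|BR1|rd0|wr0
(4) want 1×BR +0rd +0wr — yes → AL1|MU2|ME0|BR0|rd0|wr0
(5) want 1×MEM +2rd +0wr — FU → AL1|MU2|ME0|BR0|rd0|wr0
(6) want 1×ALU +2rd +1wr — RD_PORT → AL1|MU2|ME0|BR0|rd0|wr0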